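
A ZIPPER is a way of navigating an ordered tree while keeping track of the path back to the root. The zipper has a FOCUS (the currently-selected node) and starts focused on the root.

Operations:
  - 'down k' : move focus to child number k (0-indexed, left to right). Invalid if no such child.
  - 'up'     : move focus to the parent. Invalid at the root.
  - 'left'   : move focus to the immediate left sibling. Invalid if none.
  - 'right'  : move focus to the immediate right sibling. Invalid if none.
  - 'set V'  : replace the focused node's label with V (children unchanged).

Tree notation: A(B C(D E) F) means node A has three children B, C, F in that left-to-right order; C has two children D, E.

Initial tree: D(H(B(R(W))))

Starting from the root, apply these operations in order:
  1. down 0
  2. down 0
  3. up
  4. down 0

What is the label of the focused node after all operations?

Step 1 (down 0): focus=H path=0 depth=1 children=['B'] left=[] right=[] parent=D
Step 2 (down 0): focus=B path=0/0 depth=2 children=['R'] left=[] right=[] parent=H
Step 3 (up): focus=H path=0 depth=1 children=['B'] left=[] right=[] parent=D
Step 4 (down 0): focus=B path=0/0 depth=2 children=['R'] left=[] right=[] parent=H

Answer: B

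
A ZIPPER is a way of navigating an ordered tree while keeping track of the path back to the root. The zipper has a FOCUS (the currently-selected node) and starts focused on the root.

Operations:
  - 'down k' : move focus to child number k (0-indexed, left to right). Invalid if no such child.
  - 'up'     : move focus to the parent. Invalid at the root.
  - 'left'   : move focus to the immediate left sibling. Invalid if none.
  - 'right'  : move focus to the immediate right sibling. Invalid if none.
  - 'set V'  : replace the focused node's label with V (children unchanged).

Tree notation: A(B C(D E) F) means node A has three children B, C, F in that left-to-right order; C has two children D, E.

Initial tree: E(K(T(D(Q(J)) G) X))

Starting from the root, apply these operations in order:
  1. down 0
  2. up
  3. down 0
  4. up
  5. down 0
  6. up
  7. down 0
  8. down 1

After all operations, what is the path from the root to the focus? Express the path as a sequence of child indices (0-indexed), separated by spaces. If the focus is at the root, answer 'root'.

Answer: 0 1

Derivation:
Step 1 (down 0): focus=K path=0 depth=1 children=['T', 'X'] left=[] right=[] parent=E
Step 2 (up): focus=E path=root depth=0 children=['K'] (at root)
Step 3 (down 0): focus=K path=0 depth=1 children=['T', 'X'] left=[] right=[] parent=E
Step 4 (up): focus=E path=root depth=0 children=['K'] (at root)
Step 5 (down 0): focus=K path=0 depth=1 children=['T', 'X'] left=[] right=[] parent=E
Step 6 (up): focus=E path=root depth=0 children=['K'] (at root)
Step 7 (down 0): focus=K path=0 depth=1 children=['T', 'X'] left=[] right=[] parent=E
Step 8 (down 1): focus=X path=0/1 depth=2 children=[] left=['T'] right=[] parent=K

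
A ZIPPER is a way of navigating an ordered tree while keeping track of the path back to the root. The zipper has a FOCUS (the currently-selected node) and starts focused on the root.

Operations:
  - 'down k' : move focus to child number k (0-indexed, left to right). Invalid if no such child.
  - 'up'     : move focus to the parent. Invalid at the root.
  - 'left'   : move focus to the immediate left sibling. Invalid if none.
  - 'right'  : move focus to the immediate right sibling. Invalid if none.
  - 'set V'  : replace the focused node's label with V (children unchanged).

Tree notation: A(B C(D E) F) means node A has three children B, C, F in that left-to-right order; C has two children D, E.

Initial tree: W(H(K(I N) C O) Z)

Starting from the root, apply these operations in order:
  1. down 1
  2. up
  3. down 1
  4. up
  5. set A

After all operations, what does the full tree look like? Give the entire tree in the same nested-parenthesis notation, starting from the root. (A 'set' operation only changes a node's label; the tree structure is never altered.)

Step 1 (down 1): focus=Z path=1 depth=1 children=[] left=['H'] right=[] parent=W
Step 2 (up): focus=W path=root depth=0 children=['H', 'Z'] (at root)
Step 3 (down 1): focus=Z path=1 depth=1 children=[] left=['H'] right=[] parent=W
Step 4 (up): focus=W path=root depth=0 children=['H', 'Z'] (at root)
Step 5 (set A): focus=A path=root depth=0 children=['H', 'Z'] (at root)

Answer: A(H(K(I N) C O) Z)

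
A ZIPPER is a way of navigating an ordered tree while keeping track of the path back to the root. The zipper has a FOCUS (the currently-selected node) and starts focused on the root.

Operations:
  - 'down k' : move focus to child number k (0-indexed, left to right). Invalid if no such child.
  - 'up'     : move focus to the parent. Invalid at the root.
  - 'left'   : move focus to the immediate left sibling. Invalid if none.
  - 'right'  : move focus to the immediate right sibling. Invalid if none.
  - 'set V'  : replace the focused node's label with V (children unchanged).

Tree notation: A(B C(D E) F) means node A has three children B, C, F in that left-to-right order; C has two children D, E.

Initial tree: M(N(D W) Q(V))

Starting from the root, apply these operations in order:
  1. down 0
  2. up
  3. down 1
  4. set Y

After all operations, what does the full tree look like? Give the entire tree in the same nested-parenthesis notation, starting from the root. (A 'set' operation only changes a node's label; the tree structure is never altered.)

Answer: M(N(D W) Y(V))

Derivation:
Step 1 (down 0): focus=N path=0 depth=1 children=['D', 'W'] left=[] right=['Q'] parent=M
Step 2 (up): focus=M path=root depth=0 children=['N', 'Q'] (at root)
Step 3 (down 1): focus=Q path=1 depth=1 children=['V'] left=['N'] right=[] parent=M
Step 4 (set Y): focus=Y path=1 depth=1 children=['V'] left=['N'] right=[] parent=M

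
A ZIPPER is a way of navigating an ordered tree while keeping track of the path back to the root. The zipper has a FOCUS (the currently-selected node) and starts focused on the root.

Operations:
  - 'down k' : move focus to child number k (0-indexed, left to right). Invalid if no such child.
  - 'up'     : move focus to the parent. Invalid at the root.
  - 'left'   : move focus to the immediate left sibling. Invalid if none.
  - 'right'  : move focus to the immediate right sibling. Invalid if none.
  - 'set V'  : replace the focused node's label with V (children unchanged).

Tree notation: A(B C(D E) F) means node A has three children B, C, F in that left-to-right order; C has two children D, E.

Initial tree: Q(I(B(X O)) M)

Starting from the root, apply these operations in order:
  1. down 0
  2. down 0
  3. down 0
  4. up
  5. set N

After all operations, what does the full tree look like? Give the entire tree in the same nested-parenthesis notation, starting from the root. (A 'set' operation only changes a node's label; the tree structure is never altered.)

Answer: Q(I(N(X O)) M)

Derivation:
Step 1 (down 0): focus=I path=0 depth=1 children=['B'] left=[] right=['M'] parent=Q
Step 2 (down 0): focus=B path=0/0 depth=2 children=['X', 'O'] left=[] right=[] parent=I
Step 3 (down 0): focus=X path=0/0/0 depth=3 children=[] left=[] right=['O'] parent=B
Step 4 (up): focus=B path=0/0 depth=2 children=['X', 'O'] left=[] right=[] parent=I
Step 5 (set N): focus=N path=0/0 depth=2 children=['X', 'O'] left=[] right=[] parent=I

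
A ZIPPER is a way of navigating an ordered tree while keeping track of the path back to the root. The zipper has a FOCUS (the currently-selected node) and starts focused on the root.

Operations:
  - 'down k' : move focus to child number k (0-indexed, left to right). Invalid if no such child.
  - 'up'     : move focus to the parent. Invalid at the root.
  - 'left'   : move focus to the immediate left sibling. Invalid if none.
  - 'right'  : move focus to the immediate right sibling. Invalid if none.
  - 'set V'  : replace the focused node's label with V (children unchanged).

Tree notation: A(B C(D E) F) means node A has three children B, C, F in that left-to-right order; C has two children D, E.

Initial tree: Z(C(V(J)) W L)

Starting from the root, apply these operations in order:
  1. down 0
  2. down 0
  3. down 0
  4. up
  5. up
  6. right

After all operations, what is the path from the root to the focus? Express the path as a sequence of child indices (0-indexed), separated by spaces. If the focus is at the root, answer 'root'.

Answer: 1

Derivation:
Step 1 (down 0): focus=C path=0 depth=1 children=['V'] left=[] right=['W', 'L'] parent=Z
Step 2 (down 0): focus=V path=0/0 depth=2 children=['J'] left=[] right=[] parent=C
Step 3 (down 0): focus=J path=0/0/0 depth=3 children=[] left=[] right=[] parent=V
Step 4 (up): focus=V path=0/0 depth=2 children=['J'] left=[] right=[] parent=C
Step 5 (up): focus=C path=0 depth=1 children=['V'] left=[] right=['W', 'L'] parent=Z
Step 6 (right): focus=W path=1 depth=1 children=[] left=['C'] right=['L'] parent=Z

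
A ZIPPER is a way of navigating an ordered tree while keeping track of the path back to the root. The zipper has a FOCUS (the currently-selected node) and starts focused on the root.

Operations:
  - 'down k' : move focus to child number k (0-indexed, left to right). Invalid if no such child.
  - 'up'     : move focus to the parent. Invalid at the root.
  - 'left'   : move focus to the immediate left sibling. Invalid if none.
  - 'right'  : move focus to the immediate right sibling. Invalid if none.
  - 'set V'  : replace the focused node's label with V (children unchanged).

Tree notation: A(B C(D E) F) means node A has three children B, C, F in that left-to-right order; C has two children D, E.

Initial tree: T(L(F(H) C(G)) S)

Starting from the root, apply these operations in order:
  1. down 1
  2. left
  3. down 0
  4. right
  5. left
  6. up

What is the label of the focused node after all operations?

Step 1 (down 1): focus=S path=1 depth=1 children=[] left=['L'] right=[] parent=T
Step 2 (left): focus=L path=0 depth=1 children=['F', 'C'] left=[] right=['S'] parent=T
Step 3 (down 0): focus=F path=0/0 depth=2 children=['H'] left=[] right=['C'] parent=L
Step 4 (right): focus=C path=0/1 depth=2 children=['G'] left=['F'] right=[] parent=L
Step 5 (left): focus=F path=0/0 depth=2 children=['H'] left=[] right=['C'] parent=L
Step 6 (up): focus=L path=0 depth=1 children=['F', 'C'] left=[] right=['S'] parent=T

Answer: L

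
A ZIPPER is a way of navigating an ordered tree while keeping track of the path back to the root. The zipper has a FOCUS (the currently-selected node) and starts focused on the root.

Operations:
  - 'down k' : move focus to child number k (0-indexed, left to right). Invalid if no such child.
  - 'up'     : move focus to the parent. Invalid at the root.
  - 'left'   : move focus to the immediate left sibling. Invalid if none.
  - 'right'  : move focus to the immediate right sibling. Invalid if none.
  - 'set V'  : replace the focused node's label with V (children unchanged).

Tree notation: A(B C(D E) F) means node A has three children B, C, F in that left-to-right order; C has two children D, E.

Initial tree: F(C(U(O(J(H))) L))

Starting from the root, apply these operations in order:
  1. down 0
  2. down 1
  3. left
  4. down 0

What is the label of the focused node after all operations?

Step 1 (down 0): focus=C path=0 depth=1 children=['U', 'L'] left=[] right=[] parent=F
Step 2 (down 1): focus=L path=0/1 depth=2 children=[] left=['U'] right=[] parent=C
Step 3 (left): focus=U path=0/0 depth=2 children=['O'] left=[] right=['L'] parent=C
Step 4 (down 0): focus=O path=0/0/0 depth=3 children=['J'] left=[] right=[] parent=U

Answer: O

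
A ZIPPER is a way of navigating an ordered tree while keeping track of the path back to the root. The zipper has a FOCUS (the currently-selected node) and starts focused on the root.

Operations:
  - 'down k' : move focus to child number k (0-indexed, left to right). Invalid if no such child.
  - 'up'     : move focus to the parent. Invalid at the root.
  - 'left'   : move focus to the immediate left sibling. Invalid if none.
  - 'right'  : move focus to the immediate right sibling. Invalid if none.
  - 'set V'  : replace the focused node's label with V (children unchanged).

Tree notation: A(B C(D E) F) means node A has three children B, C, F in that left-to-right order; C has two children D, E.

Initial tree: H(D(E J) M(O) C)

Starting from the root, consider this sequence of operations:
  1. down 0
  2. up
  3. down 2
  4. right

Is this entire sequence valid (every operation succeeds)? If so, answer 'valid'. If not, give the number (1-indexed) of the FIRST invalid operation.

Answer: 4

Derivation:
Step 1 (down 0): focus=D path=0 depth=1 children=['E', 'J'] left=[] right=['M', 'C'] parent=H
Step 2 (up): focus=H path=root depth=0 children=['D', 'M', 'C'] (at root)
Step 3 (down 2): focus=C path=2 depth=1 children=[] left=['D', 'M'] right=[] parent=H
Step 4 (right): INVALID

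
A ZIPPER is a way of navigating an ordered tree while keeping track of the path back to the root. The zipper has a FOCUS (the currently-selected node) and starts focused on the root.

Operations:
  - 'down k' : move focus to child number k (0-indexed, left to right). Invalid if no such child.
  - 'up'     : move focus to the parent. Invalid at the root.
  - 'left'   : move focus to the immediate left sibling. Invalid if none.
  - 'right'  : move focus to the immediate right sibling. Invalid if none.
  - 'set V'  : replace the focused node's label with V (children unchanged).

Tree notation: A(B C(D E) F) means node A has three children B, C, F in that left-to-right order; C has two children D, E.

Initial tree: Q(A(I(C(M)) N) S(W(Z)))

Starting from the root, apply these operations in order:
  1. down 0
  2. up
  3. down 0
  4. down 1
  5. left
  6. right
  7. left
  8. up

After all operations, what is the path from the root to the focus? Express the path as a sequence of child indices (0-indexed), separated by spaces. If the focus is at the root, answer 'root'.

Answer: 0

Derivation:
Step 1 (down 0): focus=A path=0 depth=1 children=['I', 'N'] left=[] right=['S'] parent=Q
Step 2 (up): focus=Q path=root depth=0 children=['A', 'S'] (at root)
Step 3 (down 0): focus=A path=0 depth=1 children=['I', 'N'] left=[] right=['S'] parent=Q
Step 4 (down 1): focus=N path=0/1 depth=2 children=[] left=['I'] right=[] parent=A
Step 5 (left): focus=I path=0/0 depth=2 children=['C'] left=[] right=['N'] parent=A
Step 6 (right): focus=N path=0/1 depth=2 children=[] left=['I'] right=[] parent=A
Step 7 (left): focus=I path=0/0 depth=2 children=['C'] left=[] right=['N'] parent=A
Step 8 (up): focus=A path=0 depth=1 children=['I', 'N'] left=[] right=['S'] parent=Q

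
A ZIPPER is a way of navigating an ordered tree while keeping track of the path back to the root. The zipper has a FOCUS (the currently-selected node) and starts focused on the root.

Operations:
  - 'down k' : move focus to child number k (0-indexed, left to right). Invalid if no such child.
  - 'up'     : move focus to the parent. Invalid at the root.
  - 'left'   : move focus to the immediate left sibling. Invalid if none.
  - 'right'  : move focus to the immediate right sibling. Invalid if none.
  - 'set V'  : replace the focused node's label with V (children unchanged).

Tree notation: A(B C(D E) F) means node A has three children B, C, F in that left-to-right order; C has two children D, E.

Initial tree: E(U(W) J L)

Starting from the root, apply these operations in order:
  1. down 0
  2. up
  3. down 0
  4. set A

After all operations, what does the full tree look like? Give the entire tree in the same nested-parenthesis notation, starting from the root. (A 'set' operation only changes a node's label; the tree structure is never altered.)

Answer: E(A(W) J L)

Derivation:
Step 1 (down 0): focus=U path=0 depth=1 children=['W'] left=[] right=['J', 'L'] parent=E
Step 2 (up): focus=E path=root depth=0 children=['U', 'J', 'L'] (at root)
Step 3 (down 0): focus=U path=0 depth=1 children=['W'] left=[] right=['J', 'L'] parent=E
Step 4 (set A): focus=A path=0 depth=1 children=['W'] left=[] right=['J', 'L'] parent=E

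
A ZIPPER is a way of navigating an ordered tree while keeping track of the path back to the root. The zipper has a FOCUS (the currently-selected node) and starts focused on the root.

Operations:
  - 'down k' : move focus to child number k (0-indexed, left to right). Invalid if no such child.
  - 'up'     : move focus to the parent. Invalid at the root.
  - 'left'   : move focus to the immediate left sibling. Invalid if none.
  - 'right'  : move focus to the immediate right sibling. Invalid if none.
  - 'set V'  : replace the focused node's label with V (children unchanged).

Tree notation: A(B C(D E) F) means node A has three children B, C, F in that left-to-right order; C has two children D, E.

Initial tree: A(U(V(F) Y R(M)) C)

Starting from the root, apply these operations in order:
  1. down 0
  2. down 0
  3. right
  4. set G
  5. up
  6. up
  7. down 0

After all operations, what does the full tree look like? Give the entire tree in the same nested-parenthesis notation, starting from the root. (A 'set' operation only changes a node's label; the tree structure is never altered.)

Answer: A(U(V(F) G R(M)) C)

Derivation:
Step 1 (down 0): focus=U path=0 depth=1 children=['V', 'Y', 'R'] left=[] right=['C'] parent=A
Step 2 (down 0): focus=V path=0/0 depth=2 children=['F'] left=[] right=['Y', 'R'] parent=U
Step 3 (right): focus=Y path=0/1 depth=2 children=[] left=['V'] right=['R'] parent=U
Step 4 (set G): focus=G path=0/1 depth=2 children=[] left=['V'] right=['R'] parent=U
Step 5 (up): focus=U path=0 depth=1 children=['V', 'G', 'R'] left=[] right=['C'] parent=A
Step 6 (up): focus=A path=root depth=0 children=['U', 'C'] (at root)
Step 7 (down 0): focus=U path=0 depth=1 children=['V', 'G', 'R'] left=[] right=['C'] parent=A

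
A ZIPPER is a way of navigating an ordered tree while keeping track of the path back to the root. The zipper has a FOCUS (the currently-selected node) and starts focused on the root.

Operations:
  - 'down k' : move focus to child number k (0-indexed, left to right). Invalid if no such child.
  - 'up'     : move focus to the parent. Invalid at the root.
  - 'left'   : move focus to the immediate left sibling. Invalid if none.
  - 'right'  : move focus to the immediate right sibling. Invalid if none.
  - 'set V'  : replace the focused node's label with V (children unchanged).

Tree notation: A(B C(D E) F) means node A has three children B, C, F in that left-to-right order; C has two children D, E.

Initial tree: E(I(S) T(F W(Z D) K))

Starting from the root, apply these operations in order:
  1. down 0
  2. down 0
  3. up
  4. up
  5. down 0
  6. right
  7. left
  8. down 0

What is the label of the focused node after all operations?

Step 1 (down 0): focus=I path=0 depth=1 children=['S'] left=[] right=['T'] parent=E
Step 2 (down 0): focus=S path=0/0 depth=2 children=[] left=[] right=[] parent=I
Step 3 (up): focus=I path=0 depth=1 children=['S'] left=[] right=['T'] parent=E
Step 4 (up): focus=E path=root depth=0 children=['I', 'T'] (at root)
Step 5 (down 0): focus=I path=0 depth=1 children=['S'] left=[] right=['T'] parent=E
Step 6 (right): focus=T path=1 depth=1 children=['F', 'W', 'K'] left=['I'] right=[] parent=E
Step 7 (left): focus=I path=0 depth=1 children=['S'] left=[] right=['T'] parent=E
Step 8 (down 0): focus=S path=0/0 depth=2 children=[] left=[] right=[] parent=I

Answer: S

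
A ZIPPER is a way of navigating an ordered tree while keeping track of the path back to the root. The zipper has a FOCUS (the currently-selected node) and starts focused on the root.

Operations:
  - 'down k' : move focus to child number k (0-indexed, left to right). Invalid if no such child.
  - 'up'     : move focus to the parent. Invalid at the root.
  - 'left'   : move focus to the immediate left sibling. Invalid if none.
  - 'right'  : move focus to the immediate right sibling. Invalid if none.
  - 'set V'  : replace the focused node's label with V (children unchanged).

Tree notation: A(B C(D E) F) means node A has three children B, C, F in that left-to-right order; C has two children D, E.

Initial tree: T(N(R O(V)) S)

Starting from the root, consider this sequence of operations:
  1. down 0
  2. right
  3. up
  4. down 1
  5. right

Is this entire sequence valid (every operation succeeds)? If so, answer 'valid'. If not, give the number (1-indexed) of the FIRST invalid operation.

Step 1 (down 0): focus=N path=0 depth=1 children=['R', 'O'] left=[] right=['S'] parent=T
Step 2 (right): focus=S path=1 depth=1 children=[] left=['N'] right=[] parent=T
Step 3 (up): focus=T path=root depth=0 children=['N', 'S'] (at root)
Step 4 (down 1): focus=S path=1 depth=1 children=[] left=['N'] right=[] parent=T
Step 5 (right): INVALID

Answer: 5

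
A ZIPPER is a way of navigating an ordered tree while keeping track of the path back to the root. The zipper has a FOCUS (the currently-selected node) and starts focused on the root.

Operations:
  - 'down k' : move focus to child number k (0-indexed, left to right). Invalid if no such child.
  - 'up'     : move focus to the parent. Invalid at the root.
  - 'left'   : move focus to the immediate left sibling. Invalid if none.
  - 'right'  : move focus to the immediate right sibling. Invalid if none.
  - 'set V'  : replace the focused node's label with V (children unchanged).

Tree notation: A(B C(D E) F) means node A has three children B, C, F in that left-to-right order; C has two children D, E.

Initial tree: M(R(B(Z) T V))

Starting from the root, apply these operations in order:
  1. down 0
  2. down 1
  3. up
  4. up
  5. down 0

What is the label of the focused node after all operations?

Step 1 (down 0): focus=R path=0 depth=1 children=['B', 'T', 'V'] left=[] right=[] parent=M
Step 2 (down 1): focus=T path=0/1 depth=2 children=[] left=['B'] right=['V'] parent=R
Step 3 (up): focus=R path=0 depth=1 children=['B', 'T', 'V'] left=[] right=[] parent=M
Step 4 (up): focus=M path=root depth=0 children=['R'] (at root)
Step 5 (down 0): focus=R path=0 depth=1 children=['B', 'T', 'V'] left=[] right=[] parent=M

Answer: R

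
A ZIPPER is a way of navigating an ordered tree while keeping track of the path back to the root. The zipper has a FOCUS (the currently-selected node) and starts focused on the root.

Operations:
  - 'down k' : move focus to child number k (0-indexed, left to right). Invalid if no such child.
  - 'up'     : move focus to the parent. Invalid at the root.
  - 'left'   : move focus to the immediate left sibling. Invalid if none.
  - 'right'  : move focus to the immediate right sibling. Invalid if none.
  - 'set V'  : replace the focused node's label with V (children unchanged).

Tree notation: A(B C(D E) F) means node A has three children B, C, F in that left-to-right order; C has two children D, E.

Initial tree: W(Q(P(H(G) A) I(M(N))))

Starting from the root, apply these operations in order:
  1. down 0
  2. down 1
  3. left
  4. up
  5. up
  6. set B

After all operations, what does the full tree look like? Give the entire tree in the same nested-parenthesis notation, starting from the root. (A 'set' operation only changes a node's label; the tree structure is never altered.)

Step 1 (down 0): focus=Q path=0 depth=1 children=['P', 'I'] left=[] right=[] parent=W
Step 2 (down 1): focus=I path=0/1 depth=2 children=['M'] left=['P'] right=[] parent=Q
Step 3 (left): focus=P path=0/0 depth=2 children=['H', 'A'] left=[] right=['I'] parent=Q
Step 4 (up): focus=Q path=0 depth=1 children=['P', 'I'] left=[] right=[] parent=W
Step 5 (up): focus=W path=root depth=0 children=['Q'] (at root)
Step 6 (set B): focus=B path=root depth=0 children=['Q'] (at root)

Answer: B(Q(P(H(G) A) I(M(N))))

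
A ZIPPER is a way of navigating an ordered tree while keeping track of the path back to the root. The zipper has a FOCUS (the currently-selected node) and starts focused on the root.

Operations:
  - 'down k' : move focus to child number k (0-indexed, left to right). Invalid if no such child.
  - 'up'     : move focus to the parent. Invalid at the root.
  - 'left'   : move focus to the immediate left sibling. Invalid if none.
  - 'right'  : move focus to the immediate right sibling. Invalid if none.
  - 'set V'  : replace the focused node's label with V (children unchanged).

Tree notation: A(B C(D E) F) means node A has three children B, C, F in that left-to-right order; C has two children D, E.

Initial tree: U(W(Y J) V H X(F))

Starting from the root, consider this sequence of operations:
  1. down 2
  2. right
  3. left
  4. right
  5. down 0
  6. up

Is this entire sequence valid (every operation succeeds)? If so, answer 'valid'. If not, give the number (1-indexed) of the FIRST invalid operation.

Answer: valid

Derivation:
Step 1 (down 2): focus=H path=2 depth=1 children=[] left=['W', 'V'] right=['X'] parent=U
Step 2 (right): focus=X path=3 depth=1 children=['F'] left=['W', 'V', 'H'] right=[] parent=U
Step 3 (left): focus=H path=2 depth=1 children=[] left=['W', 'V'] right=['X'] parent=U
Step 4 (right): focus=X path=3 depth=1 children=['F'] left=['W', 'V', 'H'] right=[] parent=U
Step 5 (down 0): focus=F path=3/0 depth=2 children=[] left=[] right=[] parent=X
Step 6 (up): focus=X path=3 depth=1 children=['F'] left=['W', 'V', 'H'] right=[] parent=U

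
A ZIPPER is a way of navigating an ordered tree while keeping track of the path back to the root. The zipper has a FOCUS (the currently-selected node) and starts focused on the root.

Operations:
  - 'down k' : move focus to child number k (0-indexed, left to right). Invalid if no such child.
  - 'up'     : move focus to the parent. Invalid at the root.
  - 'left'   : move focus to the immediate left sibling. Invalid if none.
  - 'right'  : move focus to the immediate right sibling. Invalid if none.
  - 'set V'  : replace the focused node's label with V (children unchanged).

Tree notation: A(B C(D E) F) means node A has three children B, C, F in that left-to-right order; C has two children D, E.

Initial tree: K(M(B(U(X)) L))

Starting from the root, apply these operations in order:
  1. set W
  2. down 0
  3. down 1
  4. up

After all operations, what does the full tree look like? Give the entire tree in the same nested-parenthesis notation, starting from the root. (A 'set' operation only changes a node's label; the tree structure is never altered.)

Step 1 (set W): focus=W path=root depth=0 children=['M'] (at root)
Step 2 (down 0): focus=M path=0 depth=1 children=['B', 'L'] left=[] right=[] parent=W
Step 3 (down 1): focus=L path=0/1 depth=2 children=[] left=['B'] right=[] parent=M
Step 4 (up): focus=M path=0 depth=1 children=['B', 'L'] left=[] right=[] parent=W

Answer: W(M(B(U(X)) L))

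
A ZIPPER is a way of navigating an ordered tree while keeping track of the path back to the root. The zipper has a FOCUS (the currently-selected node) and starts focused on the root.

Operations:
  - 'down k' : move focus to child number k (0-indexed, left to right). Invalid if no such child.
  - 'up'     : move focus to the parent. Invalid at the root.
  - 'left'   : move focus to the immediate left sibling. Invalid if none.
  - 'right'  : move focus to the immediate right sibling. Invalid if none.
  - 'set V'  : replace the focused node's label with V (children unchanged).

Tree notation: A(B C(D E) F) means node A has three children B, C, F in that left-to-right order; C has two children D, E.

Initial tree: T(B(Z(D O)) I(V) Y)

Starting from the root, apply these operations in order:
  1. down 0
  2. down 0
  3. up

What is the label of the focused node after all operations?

Answer: B

Derivation:
Step 1 (down 0): focus=B path=0 depth=1 children=['Z'] left=[] right=['I', 'Y'] parent=T
Step 2 (down 0): focus=Z path=0/0 depth=2 children=['D', 'O'] left=[] right=[] parent=B
Step 3 (up): focus=B path=0 depth=1 children=['Z'] left=[] right=['I', 'Y'] parent=T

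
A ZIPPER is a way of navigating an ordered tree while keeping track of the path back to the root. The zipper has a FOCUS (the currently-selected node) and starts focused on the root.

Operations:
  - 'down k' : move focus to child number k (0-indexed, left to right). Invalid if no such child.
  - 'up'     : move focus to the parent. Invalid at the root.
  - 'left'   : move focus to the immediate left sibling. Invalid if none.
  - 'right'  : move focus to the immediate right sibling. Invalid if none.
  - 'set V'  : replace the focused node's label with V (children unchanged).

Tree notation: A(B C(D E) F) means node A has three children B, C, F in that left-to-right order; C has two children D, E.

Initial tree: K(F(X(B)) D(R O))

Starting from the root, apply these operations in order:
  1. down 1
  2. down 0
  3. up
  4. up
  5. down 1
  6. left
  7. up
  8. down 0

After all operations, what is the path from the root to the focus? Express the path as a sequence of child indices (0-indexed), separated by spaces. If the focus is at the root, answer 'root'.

Step 1 (down 1): focus=D path=1 depth=1 children=['R', 'O'] left=['F'] right=[] parent=K
Step 2 (down 0): focus=R path=1/0 depth=2 children=[] left=[] right=['O'] parent=D
Step 3 (up): focus=D path=1 depth=1 children=['R', 'O'] left=['F'] right=[] parent=K
Step 4 (up): focus=K path=root depth=0 children=['F', 'D'] (at root)
Step 5 (down 1): focus=D path=1 depth=1 children=['R', 'O'] left=['F'] right=[] parent=K
Step 6 (left): focus=F path=0 depth=1 children=['X'] left=[] right=['D'] parent=K
Step 7 (up): focus=K path=root depth=0 children=['F', 'D'] (at root)
Step 8 (down 0): focus=F path=0 depth=1 children=['X'] left=[] right=['D'] parent=K

Answer: 0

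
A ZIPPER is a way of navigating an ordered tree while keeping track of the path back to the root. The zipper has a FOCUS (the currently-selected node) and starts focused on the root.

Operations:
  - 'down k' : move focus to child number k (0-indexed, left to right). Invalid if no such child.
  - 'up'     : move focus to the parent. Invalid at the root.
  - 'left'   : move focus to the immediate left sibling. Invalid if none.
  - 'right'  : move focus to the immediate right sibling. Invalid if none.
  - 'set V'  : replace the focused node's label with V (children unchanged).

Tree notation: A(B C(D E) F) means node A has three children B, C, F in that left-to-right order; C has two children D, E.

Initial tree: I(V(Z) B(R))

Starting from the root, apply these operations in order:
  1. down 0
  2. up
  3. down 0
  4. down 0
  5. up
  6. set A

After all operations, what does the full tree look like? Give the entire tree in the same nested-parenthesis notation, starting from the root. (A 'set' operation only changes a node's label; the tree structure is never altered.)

Answer: I(A(Z) B(R))

Derivation:
Step 1 (down 0): focus=V path=0 depth=1 children=['Z'] left=[] right=['B'] parent=I
Step 2 (up): focus=I path=root depth=0 children=['V', 'B'] (at root)
Step 3 (down 0): focus=V path=0 depth=1 children=['Z'] left=[] right=['B'] parent=I
Step 4 (down 0): focus=Z path=0/0 depth=2 children=[] left=[] right=[] parent=V
Step 5 (up): focus=V path=0 depth=1 children=['Z'] left=[] right=['B'] parent=I
Step 6 (set A): focus=A path=0 depth=1 children=['Z'] left=[] right=['B'] parent=I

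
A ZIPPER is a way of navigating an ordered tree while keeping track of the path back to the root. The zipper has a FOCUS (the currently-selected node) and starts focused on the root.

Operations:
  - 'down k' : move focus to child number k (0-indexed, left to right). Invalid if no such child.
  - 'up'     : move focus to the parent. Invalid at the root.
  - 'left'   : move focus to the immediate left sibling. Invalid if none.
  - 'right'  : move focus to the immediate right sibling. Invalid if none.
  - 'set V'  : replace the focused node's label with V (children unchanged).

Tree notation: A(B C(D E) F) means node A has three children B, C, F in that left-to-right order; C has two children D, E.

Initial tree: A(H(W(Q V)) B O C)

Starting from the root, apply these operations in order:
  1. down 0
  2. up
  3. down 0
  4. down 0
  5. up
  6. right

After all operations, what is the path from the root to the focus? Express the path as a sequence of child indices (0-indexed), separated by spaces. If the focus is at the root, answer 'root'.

Step 1 (down 0): focus=H path=0 depth=1 children=['W'] left=[] right=['B', 'O', 'C'] parent=A
Step 2 (up): focus=A path=root depth=0 children=['H', 'B', 'O', 'C'] (at root)
Step 3 (down 0): focus=H path=0 depth=1 children=['W'] left=[] right=['B', 'O', 'C'] parent=A
Step 4 (down 0): focus=W path=0/0 depth=2 children=['Q', 'V'] left=[] right=[] parent=H
Step 5 (up): focus=H path=0 depth=1 children=['W'] left=[] right=['B', 'O', 'C'] parent=A
Step 6 (right): focus=B path=1 depth=1 children=[] left=['H'] right=['O', 'C'] parent=A

Answer: 1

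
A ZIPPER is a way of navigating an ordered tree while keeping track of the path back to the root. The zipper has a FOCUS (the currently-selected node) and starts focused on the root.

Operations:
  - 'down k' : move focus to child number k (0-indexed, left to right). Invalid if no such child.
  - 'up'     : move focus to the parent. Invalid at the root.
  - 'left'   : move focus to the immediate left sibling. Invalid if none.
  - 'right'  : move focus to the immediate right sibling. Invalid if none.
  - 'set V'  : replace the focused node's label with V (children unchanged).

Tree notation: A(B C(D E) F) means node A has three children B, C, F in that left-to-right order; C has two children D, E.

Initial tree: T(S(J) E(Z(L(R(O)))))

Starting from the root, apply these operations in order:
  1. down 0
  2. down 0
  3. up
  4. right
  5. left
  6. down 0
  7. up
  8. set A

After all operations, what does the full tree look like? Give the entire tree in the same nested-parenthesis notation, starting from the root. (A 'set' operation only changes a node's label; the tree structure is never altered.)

Answer: T(A(J) E(Z(L(R(O)))))

Derivation:
Step 1 (down 0): focus=S path=0 depth=1 children=['J'] left=[] right=['E'] parent=T
Step 2 (down 0): focus=J path=0/0 depth=2 children=[] left=[] right=[] parent=S
Step 3 (up): focus=S path=0 depth=1 children=['J'] left=[] right=['E'] parent=T
Step 4 (right): focus=E path=1 depth=1 children=['Z'] left=['S'] right=[] parent=T
Step 5 (left): focus=S path=0 depth=1 children=['J'] left=[] right=['E'] parent=T
Step 6 (down 0): focus=J path=0/0 depth=2 children=[] left=[] right=[] parent=S
Step 7 (up): focus=S path=0 depth=1 children=['J'] left=[] right=['E'] parent=T
Step 8 (set A): focus=A path=0 depth=1 children=['J'] left=[] right=['E'] parent=T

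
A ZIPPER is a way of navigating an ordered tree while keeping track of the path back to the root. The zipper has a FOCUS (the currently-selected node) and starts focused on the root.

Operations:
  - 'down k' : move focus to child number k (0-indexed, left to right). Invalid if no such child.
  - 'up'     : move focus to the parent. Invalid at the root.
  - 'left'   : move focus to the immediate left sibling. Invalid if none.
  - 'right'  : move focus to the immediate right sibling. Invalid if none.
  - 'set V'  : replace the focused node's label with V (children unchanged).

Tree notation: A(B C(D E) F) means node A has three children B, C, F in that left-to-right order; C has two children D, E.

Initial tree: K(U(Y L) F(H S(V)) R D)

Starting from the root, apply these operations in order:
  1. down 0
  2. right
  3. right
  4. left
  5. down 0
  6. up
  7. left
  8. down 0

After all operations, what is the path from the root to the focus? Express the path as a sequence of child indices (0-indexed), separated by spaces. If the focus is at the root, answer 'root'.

Step 1 (down 0): focus=U path=0 depth=1 children=['Y', 'L'] left=[] right=['F', 'R', 'D'] parent=K
Step 2 (right): focus=F path=1 depth=1 children=['H', 'S'] left=['U'] right=['R', 'D'] parent=K
Step 3 (right): focus=R path=2 depth=1 children=[] left=['U', 'F'] right=['D'] parent=K
Step 4 (left): focus=F path=1 depth=1 children=['H', 'S'] left=['U'] right=['R', 'D'] parent=K
Step 5 (down 0): focus=H path=1/0 depth=2 children=[] left=[] right=['S'] parent=F
Step 6 (up): focus=F path=1 depth=1 children=['H', 'S'] left=['U'] right=['R', 'D'] parent=K
Step 7 (left): focus=U path=0 depth=1 children=['Y', 'L'] left=[] right=['F', 'R', 'D'] parent=K
Step 8 (down 0): focus=Y path=0/0 depth=2 children=[] left=[] right=['L'] parent=U

Answer: 0 0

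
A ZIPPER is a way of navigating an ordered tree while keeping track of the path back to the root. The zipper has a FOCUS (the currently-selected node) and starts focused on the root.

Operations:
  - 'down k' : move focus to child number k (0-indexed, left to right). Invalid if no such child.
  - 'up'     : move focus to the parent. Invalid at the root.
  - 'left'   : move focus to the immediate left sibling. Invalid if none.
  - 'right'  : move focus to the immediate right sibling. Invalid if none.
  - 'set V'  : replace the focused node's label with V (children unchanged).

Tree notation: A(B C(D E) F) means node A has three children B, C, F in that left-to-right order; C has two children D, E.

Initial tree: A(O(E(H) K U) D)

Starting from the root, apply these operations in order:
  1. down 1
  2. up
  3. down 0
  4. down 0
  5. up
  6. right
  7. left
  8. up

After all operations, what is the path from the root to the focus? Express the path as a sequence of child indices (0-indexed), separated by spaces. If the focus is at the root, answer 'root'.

Step 1 (down 1): focus=D path=1 depth=1 children=[] left=['O'] right=[] parent=A
Step 2 (up): focus=A path=root depth=0 children=['O', 'D'] (at root)
Step 3 (down 0): focus=O path=0 depth=1 children=['E', 'K', 'U'] left=[] right=['D'] parent=A
Step 4 (down 0): focus=E path=0/0 depth=2 children=['H'] left=[] right=['K', 'U'] parent=O
Step 5 (up): focus=O path=0 depth=1 children=['E', 'K', 'U'] left=[] right=['D'] parent=A
Step 6 (right): focus=D path=1 depth=1 children=[] left=['O'] right=[] parent=A
Step 7 (left): focus=O path=0 depth=1 children=['E', 'K', 'U'] left=[] right=['D'] parent=A
Step 8 (up): focus=A path=root depth=0 children=['O', 'D'] (at root)

Answer: root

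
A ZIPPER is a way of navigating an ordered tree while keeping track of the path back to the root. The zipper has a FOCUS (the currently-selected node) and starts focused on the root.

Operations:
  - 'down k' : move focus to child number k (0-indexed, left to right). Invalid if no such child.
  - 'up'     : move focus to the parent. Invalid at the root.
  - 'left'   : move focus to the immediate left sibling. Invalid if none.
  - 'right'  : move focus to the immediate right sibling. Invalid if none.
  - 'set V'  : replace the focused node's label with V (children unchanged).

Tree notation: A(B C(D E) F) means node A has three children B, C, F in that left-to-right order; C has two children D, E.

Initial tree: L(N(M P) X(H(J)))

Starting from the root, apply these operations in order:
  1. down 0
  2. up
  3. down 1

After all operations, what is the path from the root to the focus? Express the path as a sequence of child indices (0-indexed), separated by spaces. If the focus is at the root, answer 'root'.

Step 1 (down 0): focus=N path=0 depth=1 children=['M', 'P'] left=[] right=['X'] parent=L
Step 2 (up): focus=L path=root depth=0 children=['N', 'X'] (at root)
Step 3 (down 1): focus=X path=1 depth=1 children=['H'] left=['N'] right=[] parent=L

Answer: 1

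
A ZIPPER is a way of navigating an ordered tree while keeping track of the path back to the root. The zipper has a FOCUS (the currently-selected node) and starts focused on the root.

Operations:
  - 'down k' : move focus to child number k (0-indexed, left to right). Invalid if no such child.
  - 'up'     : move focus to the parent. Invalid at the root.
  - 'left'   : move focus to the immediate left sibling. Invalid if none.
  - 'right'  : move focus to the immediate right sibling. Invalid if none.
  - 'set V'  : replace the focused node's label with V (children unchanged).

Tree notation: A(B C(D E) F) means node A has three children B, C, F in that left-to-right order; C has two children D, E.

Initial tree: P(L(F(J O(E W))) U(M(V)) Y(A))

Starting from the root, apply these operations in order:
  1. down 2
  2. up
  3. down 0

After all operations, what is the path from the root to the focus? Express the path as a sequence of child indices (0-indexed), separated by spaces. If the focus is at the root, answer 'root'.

Answer: 0

Derivation:
Step 1 (down 2): focus=Y path=2 depth=1 children=['A'] left=['L', 'U'] right=[] parent=P
Step 2 (up): focus=P path=root depth=0 children=['L', 'U', 'Y'] (at root)
Step 3 (down 0): focus=L path=0 depth=1 children=['F'] left=[] right=['U', 'Y'] parent=P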